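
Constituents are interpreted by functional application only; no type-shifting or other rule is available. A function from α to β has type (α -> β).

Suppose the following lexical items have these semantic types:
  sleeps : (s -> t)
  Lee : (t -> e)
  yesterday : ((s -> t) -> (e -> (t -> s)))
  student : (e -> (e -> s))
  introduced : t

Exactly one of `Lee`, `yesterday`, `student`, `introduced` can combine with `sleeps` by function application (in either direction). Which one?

yesterday

Lee : (t -> e) — no; sleeps wants s, and Lee wants t.
yesterday — combines: yesterday : ((s -> t) -> (e -> (t -> s))) takes sleeps : (s -> t) as argument, giving (e -> (t -> s)).
student : (e -> (e -> s)) — no; sleeps wants s, and student wants e.
introduced : t — no; sleeps wants s, and introduced wants nothing (atomic).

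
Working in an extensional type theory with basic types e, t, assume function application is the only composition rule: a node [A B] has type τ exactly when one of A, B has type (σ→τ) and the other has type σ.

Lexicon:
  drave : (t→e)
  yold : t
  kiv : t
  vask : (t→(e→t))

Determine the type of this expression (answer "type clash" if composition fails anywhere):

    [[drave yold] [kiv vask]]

t

[drave yold]: drave is (t→e), yold is t; result e.
[kiv vask]: vask is (t→(e→t)), kiv is t; result (e→t).
[[drave yold] [kiv vask]]: [kiv vask] is (e→t), [drave yold] is e; result t.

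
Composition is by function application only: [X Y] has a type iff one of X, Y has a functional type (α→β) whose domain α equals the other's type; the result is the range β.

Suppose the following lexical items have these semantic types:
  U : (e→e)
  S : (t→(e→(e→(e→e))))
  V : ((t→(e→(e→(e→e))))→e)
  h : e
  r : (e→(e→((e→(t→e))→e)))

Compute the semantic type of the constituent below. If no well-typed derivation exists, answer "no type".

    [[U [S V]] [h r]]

((e→(t→e))→e)

[S V]: functor V : ((t→(e→(e→(e→e))))→e), argument S : (t→(e→(e→(e→e)))); result e.
[U [S V]]: functor U : (e→e), argument [S V] : e; result e.
[h r]: functor r : (e→(e→((e→(t→e))→e))), argument h : e; result (e→((e→(t→e))→e)).
[[U [S V]] [h r]]: functor [h r] : (e→((e→(t→e))→e)), argument [U [S V]] : e; result ((e→(t→e))→e).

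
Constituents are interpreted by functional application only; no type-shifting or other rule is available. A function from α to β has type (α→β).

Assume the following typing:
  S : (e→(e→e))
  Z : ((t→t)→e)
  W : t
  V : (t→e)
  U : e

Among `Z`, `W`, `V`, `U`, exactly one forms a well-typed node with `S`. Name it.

Z : ((t→t)→e) — neither side's domain matches the other.
W : t — neither side's domain matches the other.
V : (t→e) — neither side's domain matches the other.
U — combines: S : (e→(e→e)) takes U : e as argument, giving (e→e).

U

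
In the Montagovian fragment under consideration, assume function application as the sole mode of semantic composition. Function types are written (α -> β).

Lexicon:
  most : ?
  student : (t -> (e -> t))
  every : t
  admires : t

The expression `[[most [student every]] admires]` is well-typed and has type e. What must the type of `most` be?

For [[most [student every]] admires] to have type e with admires of type t, [most [student every]] must be the function: [most [student every]] : (t -> e).
For [most [student every]] to have type (t -> e) with [student every] of type (e -> t), most must be the function: most : ((e -> t) -> (t -> e)).

((e -> t) -> (t -> e))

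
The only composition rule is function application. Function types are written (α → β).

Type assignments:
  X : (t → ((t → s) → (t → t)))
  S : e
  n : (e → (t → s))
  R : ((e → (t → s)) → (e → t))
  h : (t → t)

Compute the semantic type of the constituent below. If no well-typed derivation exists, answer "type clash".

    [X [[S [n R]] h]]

((t → s) → (t → t))

At [n R], R : ((e → (t → s)) → (e → t)) takes n : (e → (t → s)), giving (e → t).
At [S [n R]], [n R] : (e → t) takes S : e, giving t.
At [[S [n R]] h], h : (t → t) takes [S [n R]] : t, giving t.
At [X [[S [n R]] h]], X : (t → ((t → s) → (t → t))) takes [[S [n R]] h] : t, giving ((t → s) → (t → t)).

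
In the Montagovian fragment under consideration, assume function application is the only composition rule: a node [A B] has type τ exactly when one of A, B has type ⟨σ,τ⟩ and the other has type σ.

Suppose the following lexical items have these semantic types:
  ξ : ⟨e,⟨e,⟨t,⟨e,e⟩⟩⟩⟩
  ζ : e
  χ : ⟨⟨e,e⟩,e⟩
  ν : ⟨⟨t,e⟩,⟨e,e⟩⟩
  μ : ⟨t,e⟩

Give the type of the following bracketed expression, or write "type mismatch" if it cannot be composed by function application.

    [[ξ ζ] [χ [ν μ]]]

[ξ ζ]: ξ is ⟨e,⟨e,⟨t,⟨e,e⟩⟩⟩⟩, ζ is e; result ⟨e,⟨t,⟨e,e⟩⟩⟩.
[ν μ]: ν is ⟨⟨t,e⟩,⟨e,e⟩⟩, μ is ⟨t,e⟩; result ⟨e,e⟩.
[χ [ν μ]]: χ is ⟨⟨e,e⟩,e⟩, [ν μ] is ⟨e,e⟩; result e.
[[ξ ζ] [χ [ν μ]]]: [ξ ζ] is ⟨e,⟨t,⟨e,e⟩⟩⟩, [χ [ν μ]] is e; result ⟨t,⟨e,e⟩⟩.

⟨t,⟨e,e⟩⟩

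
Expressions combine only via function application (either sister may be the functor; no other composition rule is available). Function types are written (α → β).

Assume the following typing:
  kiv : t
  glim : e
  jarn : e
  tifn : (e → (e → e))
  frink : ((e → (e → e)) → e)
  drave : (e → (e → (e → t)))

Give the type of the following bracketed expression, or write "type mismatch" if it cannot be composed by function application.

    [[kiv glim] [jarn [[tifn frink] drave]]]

type mismatch

[kiv glim]: t and e cannot combine by function application — type clash.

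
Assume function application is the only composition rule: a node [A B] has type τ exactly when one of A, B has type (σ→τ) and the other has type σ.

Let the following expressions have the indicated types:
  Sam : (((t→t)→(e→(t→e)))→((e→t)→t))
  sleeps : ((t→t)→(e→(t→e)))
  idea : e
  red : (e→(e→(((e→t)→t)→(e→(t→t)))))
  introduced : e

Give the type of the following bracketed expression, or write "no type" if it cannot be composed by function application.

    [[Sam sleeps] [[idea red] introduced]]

[Sam sleeps]: (((t→t)→(e→(t→e)))→((e→t)→t)) applied to ((t→t)→(e→(t→e))) yields ((e→t)→t).
[idea red]: (e→(e→(((e→t)→t)→(e→(t→t))))) applied to e yields (e→(((e→t)→t)→(e→(t→t)))).
[[idea red] introduced]: (e→(((e→t)→t)→(e→(t→t)))) applied to e yields (((e→t)→t)→(e→(t→t))).
[[Sam sleeps] [[idea red] introduced]]: (((e→t)→t)→(e→(t→t))) applied to ((e→t)→t) yields (e→(t→t)).

(e→(t→t))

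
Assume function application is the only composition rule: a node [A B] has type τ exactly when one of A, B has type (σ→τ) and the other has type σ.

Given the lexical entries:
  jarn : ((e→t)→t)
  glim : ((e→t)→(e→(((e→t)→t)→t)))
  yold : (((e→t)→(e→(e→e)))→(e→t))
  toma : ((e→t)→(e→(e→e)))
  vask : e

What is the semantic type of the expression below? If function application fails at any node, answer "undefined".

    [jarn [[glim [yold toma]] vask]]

t

At [yold toma], yold : (((e→t)→(e→(e→e)))→(e→t)) takes toma : ((e→t)→(e→(e→e))), giving (e→t).
At [glim [yold toma]], glim : ((e→t)→(e→(((e→t)→t)→t))) takes [yold toma] : (e→t), giving (e→(((e→t)→t)→t)).
At [[glim [yold toma]] vask], [glim [yold toma]] : (e→(((e→t)→t)→t)) takes vask : e, giving (((e→t)→t)→t).
At [jarn [[glim [yold toma]] vask]], [[glim [yold toma]] vask] : (((e→t)→t)→t) takes jarn : ((e→t)→t), giving t.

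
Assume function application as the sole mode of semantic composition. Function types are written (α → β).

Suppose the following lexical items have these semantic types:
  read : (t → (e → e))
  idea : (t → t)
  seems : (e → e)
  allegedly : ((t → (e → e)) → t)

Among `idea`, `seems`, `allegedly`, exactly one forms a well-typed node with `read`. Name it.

allegedly

idea : (t → t) — does not combine with read.
seems : (e → e) — does not combine with read.
allegedly — combines: allegedly : ((t → (e → e)) → t) takes read : (t → (e → e)) as argument, giving t.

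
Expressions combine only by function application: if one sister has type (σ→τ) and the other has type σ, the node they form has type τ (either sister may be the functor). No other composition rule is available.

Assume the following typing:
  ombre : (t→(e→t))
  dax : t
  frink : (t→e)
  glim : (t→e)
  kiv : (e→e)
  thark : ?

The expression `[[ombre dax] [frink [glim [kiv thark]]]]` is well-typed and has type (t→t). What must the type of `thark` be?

((e→e)→((t→e)→((t→e)→((e→t)→(t→t)))))

At [[ombre dax] [frink [glim [kiv thark]]]] (required: (t→t)): [ombre dax] is (e→t), which is not a function with range (t→t); hence [frink [glim [kiv thark]]] is the functor — type ((e→t)→(t→t)).
At [frink [glim [kiv thark]]] (required: ((e→t)→(t→t))): frink is (t→e), which is not a function with range ((e→t)→(t→t)); hence [glim [kiv thark]] is the functor — type ((t→e)→((e→t)→(t→t))).
At [glim [kiv thark]] (required: ((t→e)→((e→t)→(t→t)))): glim is (t→e), which is not a function with range ((t→e)→((e→t)→(t→t))); hence [kiv thark] is the functor — type ((t→e)→((t→e)→((e→t)→(t→t)))).
At [kiv thark] (required: ((t→e)→((t→e)→((e→t)→(t→t))))): kiv is (e→e), which is not a function with range ((t→e)→((t→e)→((e→t)→(t→t)))); hence thark is the functor — type ((e→e)→((t→e)→((t→e)→((e→t)→(t→t))))).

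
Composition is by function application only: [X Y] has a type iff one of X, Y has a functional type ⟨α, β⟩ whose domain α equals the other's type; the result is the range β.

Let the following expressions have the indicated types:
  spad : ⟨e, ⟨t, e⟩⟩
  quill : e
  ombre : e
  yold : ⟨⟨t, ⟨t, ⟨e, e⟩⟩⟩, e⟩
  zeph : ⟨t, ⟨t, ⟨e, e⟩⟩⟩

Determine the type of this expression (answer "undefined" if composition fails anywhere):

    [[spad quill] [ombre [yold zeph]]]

[spad quill]: functor spad : ⟨e, ⟨t, e⟩⟩, argument quill : e; result ⟨t, e⟩.
[yold zeph]: functor yold : ⟨⟨t, ⟨t, ⟨e, e⟩⟩⟩, e⟩, argument zeph : ⟨t, ⟨t, ⟨e, e⟩⟩⟩; result e.
[ombre [yold zeph]]: e and e cannot combine by function application — type clash.

undefined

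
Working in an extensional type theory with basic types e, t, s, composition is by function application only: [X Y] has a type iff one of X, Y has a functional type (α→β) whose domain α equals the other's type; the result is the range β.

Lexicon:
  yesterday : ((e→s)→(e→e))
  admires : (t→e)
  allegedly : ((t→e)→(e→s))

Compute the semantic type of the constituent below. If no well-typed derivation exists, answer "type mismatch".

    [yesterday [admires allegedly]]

(e→e)

[admires allegedly] — allegedly of type ((t→e)→(e→s)) combines with admires of type (t→e): type (e→s).
[yesterday [admires allegedly]] — yesterday of type ((e→s)→(e→e)) combines with [admires allegedly] of type (e→s): type (e→e).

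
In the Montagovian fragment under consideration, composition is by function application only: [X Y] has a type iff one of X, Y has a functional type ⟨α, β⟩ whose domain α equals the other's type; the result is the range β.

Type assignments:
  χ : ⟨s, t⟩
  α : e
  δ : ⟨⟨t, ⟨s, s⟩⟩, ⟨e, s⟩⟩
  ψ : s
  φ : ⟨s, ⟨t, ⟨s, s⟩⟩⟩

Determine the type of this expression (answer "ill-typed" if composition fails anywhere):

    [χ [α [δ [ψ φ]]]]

At [ψ φ], φ : ⟨s, ⟨t, ⟨s, s⟩⟩⟩ takes ψ : s, giving ⟨t, ⟨s, s⟩⟩.
At [δ [ψ φ]], δ : ⟨⟨t, ⟨s, s⟩⟩, ⟨e, s⟩⟩ takes [ψ φ] : ⟨t, ⟨s, s⟩⟩, giving ⟨e, s⟩.
At [α [δ [ψ φ]]], [δ [ψ φ]] : ⟨e, s⟩ takes α : e, giving s.
At [χ [α [δ [ψ φ]]]], χ : ⟨s, t⟩ takes [α [δ [ψ φ]]] : s, giving t.

t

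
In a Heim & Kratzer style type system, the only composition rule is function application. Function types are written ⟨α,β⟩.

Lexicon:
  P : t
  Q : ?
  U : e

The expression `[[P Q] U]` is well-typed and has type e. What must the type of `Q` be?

⟨t,⟨e,e⟩⟩

[[P Q] U] must have type e. The sister U has type e; that is not a function onto e, so [P Q] must be the functor, of type ⟨e,e⟩.
[P Q] must have type ⟨e,e⟩. The sister P has type t; that is not a function onto ⟨e,e⟩, so Q must be the functor, of type ⟨t,⟨e,e⟩⟩.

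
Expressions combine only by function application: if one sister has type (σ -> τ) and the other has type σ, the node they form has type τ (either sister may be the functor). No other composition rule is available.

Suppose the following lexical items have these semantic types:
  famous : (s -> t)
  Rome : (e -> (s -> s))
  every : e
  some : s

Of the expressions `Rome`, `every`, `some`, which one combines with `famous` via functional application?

Rome : (e -> (s -> s)) — no; famous wants s, and Rome wants e.
every : e — no; famous wants s, and every wants nothing (atomic).
some — combines: famous : (s -> t) takes some : s as argument, giving t.

some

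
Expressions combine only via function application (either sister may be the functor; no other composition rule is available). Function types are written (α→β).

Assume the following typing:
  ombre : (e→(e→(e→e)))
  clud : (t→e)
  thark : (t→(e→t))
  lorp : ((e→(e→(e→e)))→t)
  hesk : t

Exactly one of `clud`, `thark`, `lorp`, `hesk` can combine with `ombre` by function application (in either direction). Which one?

clud : (t→e) — no; ombre wants e, and clud wants t.
thark : (t→(e→t)) — no; ombre wants e, and thark wants t.
lorp — combines: lorp : ((e→(e→(e→e)))→t) takes ombre : (e→(e→(e→e))) as argument, giving t.
hesk : t — no; ombre wants e, and hesk wants nothing (atomic).

lorp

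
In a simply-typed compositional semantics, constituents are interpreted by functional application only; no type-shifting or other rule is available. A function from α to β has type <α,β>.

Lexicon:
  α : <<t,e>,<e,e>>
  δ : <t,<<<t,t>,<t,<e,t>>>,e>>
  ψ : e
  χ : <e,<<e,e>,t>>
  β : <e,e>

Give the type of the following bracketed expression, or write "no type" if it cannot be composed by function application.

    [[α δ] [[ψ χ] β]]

[α δ]: <<t,e>,<e,e>> with <t,<<<t,t>,<t,<e,t>>>,e>> — neither is a function whose domain matches the other; composition fails here.

no type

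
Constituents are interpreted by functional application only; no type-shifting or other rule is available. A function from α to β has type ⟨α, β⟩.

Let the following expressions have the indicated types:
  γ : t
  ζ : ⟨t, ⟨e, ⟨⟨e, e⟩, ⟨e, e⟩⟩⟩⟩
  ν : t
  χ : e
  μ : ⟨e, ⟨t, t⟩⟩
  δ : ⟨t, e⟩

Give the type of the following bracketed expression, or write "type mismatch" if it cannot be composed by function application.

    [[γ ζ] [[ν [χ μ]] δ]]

⟨⟨e, e⟩, ⟨e, e⟩⟩

[γ ζ] — ζ of type ⟨t, ⟨e, ⟨⟨e, e⟩, ⟨e, e⟩⟩⟩⟩ combines with γ of type t: type ⟨e, ⟨⟨e, e⟩, ⟨e, e⟩⟩⟩.
[χ μ] — μ of type ⟨e, ⟨t, t⟩⟩ combines with χ of type e: type ⟨t, t⟩.
[ν [χ μ]] — [χ μ] of type ⟨t, t⟩ combines with ν of type t: type t.
[[ν [χ μ]] δ] — δ of type ⟨t, e⟩ combines with [ν [χ μ]] of type t: type e.
[[γ ζ] [[ν [χ μ]] δ]] — [γ ζ] of type ⟨e, ⟨⟨e, e⟩, ⟨e, e⟩⟩⟩ combines with [[ν [χ μ]] δ] of type e: type ⟨⟨e, e⟩, ⟨e, e⟩⟩.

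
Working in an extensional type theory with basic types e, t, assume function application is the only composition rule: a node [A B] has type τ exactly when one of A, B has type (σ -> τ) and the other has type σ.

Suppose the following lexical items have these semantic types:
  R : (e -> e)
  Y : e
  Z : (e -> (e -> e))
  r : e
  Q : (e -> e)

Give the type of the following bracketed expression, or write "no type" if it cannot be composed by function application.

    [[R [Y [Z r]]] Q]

e

At [Z r], Z : (e -> (e -> e)) takes r : e, giving (e -> e).
At [Y [Z r]], [Z r] : (e -> e) takes Y : e, giving e.
At [R [Y [Z r]]], R : (e -> e) takes [Y [Z r]] : e, giving e.
At [[R [Y [Z r]]] Q], Q : (e -> e) takes [R [Y [Z r]]] : e, giving e.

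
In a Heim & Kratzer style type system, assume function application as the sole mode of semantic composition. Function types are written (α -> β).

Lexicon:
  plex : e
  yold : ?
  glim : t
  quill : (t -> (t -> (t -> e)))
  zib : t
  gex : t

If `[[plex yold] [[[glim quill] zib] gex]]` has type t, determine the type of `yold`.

For [[plex yold] [[[glim quill] zib] gex]] to have type t with [[[glim quill] zib] gex] of type e, [plex yold] must be the function: [plex yold] : (e -> t).
For [plex yold] to have type (e -> t) with plex of type e, yold must be the function: yold : (e -> (e -> t)).

(e -> (e -> t))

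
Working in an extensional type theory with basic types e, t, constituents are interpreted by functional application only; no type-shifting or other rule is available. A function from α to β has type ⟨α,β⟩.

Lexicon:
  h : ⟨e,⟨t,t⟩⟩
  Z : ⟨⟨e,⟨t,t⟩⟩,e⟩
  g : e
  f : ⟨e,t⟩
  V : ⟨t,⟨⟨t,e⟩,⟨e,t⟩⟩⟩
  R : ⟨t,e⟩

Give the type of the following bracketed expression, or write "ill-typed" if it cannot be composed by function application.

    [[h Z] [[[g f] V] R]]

[h Z]: ⟨⟨e,⟨t,t⟩⟩,e⟩ applied to ⟨e,⟨t,t⟩⟩ yields e.
[g f]: ⟨e,t⟩ applied to e yields t.
[[g f] V]: ⟨t,⟨⟨t,e⟩,⟨e,t⟩⟩⟩ applied to t yields ⟨⟨t,e⟩,⟨e,t⟩⟩.
[[[g f] V] R]: ⟨⟨t,e⟩,⟨e,t⟩⟩ applied to ⟨t,e⟩ yields ⟨e,t⟩.
[[h Z] [[[g f] V] R]]: ⟨e,t⟩ applied to e yields t.

t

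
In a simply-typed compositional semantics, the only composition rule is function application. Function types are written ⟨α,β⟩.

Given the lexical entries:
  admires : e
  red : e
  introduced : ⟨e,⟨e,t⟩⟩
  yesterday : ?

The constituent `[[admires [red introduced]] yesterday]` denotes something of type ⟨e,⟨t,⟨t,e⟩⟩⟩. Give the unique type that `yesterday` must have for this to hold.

⟨t,⟨e,⟨t,⟨t,e⟩⟩⟩⟩

[[admires [red introduced]] yesterday] must have type ⟨e,⟨t,⟨t,e⟩⟩⟩. The sister [admires [red introduced]] has type t; that is not a function onto ⟨e,⟨t,⟨t,e⟩⟩⟩, so yesterday must be the functor, of type ⟨t,⟨e,⟨t,⟨t,e⟩⟩⟩⟩.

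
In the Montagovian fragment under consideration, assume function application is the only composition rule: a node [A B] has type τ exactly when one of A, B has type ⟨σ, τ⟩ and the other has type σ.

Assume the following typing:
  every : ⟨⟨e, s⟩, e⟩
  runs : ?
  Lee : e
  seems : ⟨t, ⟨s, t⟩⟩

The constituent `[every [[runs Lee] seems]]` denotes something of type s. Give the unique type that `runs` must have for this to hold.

⟨e, ⟨⟨t, ⟨s, t⟩⟩, ⟨⟨⟨e, s⟩, e⟩, s⟩⟩⟩

At [every [[runs Lee] seems]] (required: s): every is ⟨⟨e, s⟩, e⟩, which is not a function with range s; hence [[runs Lee] seems] is the functor — type ⟨⟨⟨e, s⟩, e⟩, s⟩.
At [[runs Lee] seems] (required: ⟨⟨⟨e, s⟩, e⟩, s⟩): seems is ⟨t, ⟨s, t⟩⟩, which is not a function with range ⟨⟨⟨e, s⟩, e⟩, s⟩; hence [runs Lee] is the functor — type ⟨⟨t, ⟨s, t⟩⟩, ⟨⟨⟨e, s⟩, e⟩, s⟩⟩.
At [runs Lee] (required: ⟨⟨t, ⟨s, t⟩⟩, ⟨⟨⟨e, s⟩, e⟩, s⟩⟩): Lee is e, which is not a function with range ⟨⟨t, ⟨s, t⟩⟩, ⟨⟨⟨e, s⟩, e⟩, s⟩⟩; hence runs is the functor — type ⟨e, ⟨⟨t, ⟨s, t⟩⟩, ⟨⟨⟨e, s⟩, e⟩, s⟩⟩⟩.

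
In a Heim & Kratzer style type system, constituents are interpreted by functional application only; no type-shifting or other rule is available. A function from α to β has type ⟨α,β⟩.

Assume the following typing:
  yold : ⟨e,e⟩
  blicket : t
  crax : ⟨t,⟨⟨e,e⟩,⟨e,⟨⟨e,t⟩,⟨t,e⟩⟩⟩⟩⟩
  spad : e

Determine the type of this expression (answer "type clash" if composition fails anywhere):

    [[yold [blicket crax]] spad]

⟨⟨e,t⟩,⟨t,e⟩⟩

[blicket crax]: crax is ⟨t,⟨⟨e,e⟩,⟨e,⟨⟨e,t⟩,⟨t,e⟩⟩⟩⟩⟩, blicket is t; result ⟨⟨e,e⟩,⟨e,⟨⟨e,t⟩,⟨t,e⟩⟩⟩⟩.
[yold [blicket crax]]: [blicket crax] is ⟨⟨e,e⟩,⟨e,⟨⟨e,t⟩,⟨t,e⟩⟩⟩⟩, yold is ⟨e,e⟩; result ⟨e,⟨⟨e,t⟩,⟨t,e⟩⟩⟩.
[[yold [blicket crax]] spad]: [yold [blicket crax]] is ⟨e,⟨⟨e,t⟩,⟨t,e⟩⟩⟩, spad is e; result ⟨⟨e,t⟩,⟨t,e⟩⟩.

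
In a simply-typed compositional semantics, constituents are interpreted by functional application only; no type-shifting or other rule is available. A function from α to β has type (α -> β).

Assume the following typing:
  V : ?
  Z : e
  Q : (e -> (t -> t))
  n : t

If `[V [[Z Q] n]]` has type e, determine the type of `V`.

(t -> e)

For [V [[Z Q] n]] to have type e with [[Z Q] n] of type t, V must be the function: V : (t -> e).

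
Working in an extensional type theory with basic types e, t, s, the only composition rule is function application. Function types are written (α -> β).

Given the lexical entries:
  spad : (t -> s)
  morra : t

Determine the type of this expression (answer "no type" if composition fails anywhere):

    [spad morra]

[spad morra]: functor spad : (t -> s), argument morra : t; result s.

s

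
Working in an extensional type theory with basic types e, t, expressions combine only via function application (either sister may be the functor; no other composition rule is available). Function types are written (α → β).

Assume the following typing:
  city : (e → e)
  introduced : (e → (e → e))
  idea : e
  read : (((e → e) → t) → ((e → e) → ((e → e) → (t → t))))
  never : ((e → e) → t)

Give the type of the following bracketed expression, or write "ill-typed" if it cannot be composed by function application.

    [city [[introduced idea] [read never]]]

(t → t)

At [introduced idea], introduced : (e → (e → e)) takes idea : e, giving (e → e).
At [read never], read : (((e → e) → t) → ((e → e) → ((e → e) → (t → t)))) takes never : ((e → e) → t), giving ((e → e) → ((e → e) → (t → t))).
At [[introduced idea] [read never]], [read never] : ((e → e) → ((e → e) → (t → t))) takes [introduced idea] : (e → e), giving ((e → e) → (t → t)).
At [city [[introduced idea] [read never]]], [[introduced idea] [read never]] : ((e → e) → (t → t)) takes city : (e → e), giving (t → t).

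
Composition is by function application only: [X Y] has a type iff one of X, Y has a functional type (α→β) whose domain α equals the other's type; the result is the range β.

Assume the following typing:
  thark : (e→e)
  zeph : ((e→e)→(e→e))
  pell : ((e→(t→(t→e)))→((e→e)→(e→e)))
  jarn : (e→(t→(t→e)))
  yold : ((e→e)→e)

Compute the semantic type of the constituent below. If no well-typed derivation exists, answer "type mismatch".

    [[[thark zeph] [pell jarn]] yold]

[thark zeph]: functor zeph : ((e→e)→(e→e)), argument thark : (e→e); result (e→e).
[pell jarn]: functor pell : ((e→(t→(t→e)))→((e→e)→(e→e))), argument jarn : (e→(t→(t→e))); result ((e→e)→(e→e)).
[[thark zeph] [pell jarn]]: functor [pell jarn] : ((e→e)→(e→e)), argument [thark zeph] : (e→e); result (e→e).
[[[thark zeph] [pell jarn]] yold]: functor yold : ((e→e)→e), argument [[thark zeph] [pell jarn]] : (e→e); result e.

e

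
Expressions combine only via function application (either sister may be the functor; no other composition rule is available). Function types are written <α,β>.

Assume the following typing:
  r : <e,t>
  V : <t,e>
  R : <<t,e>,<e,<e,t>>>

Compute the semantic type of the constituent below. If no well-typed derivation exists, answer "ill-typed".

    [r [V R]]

ill-typed

[V R]: <<t,e>,<e,<e,t>>> applied to <t,e> yields <e,<e,t>>.
At [r [V R]]: neither <e,t> nor <e,<e,t>> can take the other as argument; the node is ill-typed.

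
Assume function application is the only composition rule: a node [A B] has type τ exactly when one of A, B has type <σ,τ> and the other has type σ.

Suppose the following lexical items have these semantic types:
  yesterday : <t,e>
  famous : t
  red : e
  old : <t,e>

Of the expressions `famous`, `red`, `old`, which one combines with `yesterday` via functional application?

famous

famous — combines: yesterday : <t,e> takes famous : t as argument, giving e.
red : e — does not combine with yesterday.
old : <t,e> — does not combine with yesterday.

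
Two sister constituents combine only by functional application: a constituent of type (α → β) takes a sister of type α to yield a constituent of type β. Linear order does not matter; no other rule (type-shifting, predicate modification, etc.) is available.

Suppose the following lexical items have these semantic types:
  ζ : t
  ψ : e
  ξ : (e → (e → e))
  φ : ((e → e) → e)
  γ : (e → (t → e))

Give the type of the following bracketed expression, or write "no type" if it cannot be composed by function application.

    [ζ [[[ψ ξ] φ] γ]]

e

[ψ ξ]: (e → (e → e)) applied to e yields (e → e).
[[ψ ξ] φ]: ((e → e) → e) applied to (e → e) yields e.
[[[ψ ξ] φ] γ]: (e → (t → e)) applied to e yields (t → e).
[ζ [[[ψ ξ] φ] γ]]: (t → e) applied to t yields e.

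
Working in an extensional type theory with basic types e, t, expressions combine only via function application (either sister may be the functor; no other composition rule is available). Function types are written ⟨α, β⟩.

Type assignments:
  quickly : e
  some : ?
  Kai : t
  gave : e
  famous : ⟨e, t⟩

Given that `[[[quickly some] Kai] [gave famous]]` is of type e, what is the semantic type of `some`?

[[[quickly some] Kai] [gave famous]] is required to be e. [gave famous] : t cannot yield e as functor, so [[quickly some] Kai] : ⟨t, e⟩.
[[quickly some] Kai] is required to be ⟨t, e⟩. Kai : t cannot yield ⟨t, e⟩ as functor, so [quickly some] : ⟨t, ⟨t, e⟩⟩.
[quickly some] is required to be ⟨t, ⟨t, e⟩⟩. quickly : e cannot yield ⟨t, ⟨t, e⟩⟩ as functor, so some : ⟨e, ⟨t, ⟨t, e⟩⟩⟩.

⟨e, ⟨t, ⟨t, e⟩⟩⟩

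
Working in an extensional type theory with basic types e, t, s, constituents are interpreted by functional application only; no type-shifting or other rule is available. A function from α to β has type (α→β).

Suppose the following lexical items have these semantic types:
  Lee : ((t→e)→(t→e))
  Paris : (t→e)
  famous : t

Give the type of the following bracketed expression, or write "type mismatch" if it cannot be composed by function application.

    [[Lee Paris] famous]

e

At [Lee Paris], Lee : ((t→e)→(t→e)) takes Paris : (t→e), giving (t→e).
At [[Lee Paris] famous], [Lee Paris] : (t→e) takes famous : t, giving e.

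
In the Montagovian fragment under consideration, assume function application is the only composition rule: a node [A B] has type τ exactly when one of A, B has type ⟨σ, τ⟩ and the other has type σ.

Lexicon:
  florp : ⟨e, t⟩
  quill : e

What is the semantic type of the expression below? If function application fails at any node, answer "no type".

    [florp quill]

t

At [florp quill], florp : ⟨e, t⟩ takes quill : e, giving t.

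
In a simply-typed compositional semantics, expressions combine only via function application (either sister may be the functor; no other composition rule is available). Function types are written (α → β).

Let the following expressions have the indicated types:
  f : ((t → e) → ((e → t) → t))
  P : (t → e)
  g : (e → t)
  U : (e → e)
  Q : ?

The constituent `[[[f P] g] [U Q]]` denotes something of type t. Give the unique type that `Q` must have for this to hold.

((e → e) → (t → t))

At [[[f P] g] [U Q]] (required: t): [[f P] g] is t, which is not a function with range t; hence [U Q] is the functor — type (t → t).
At [U Q] (required: (t → t)): U is (e → e), which is not a function with range (t → t); hence Q is the functor — type ((e → e) → (t → t)).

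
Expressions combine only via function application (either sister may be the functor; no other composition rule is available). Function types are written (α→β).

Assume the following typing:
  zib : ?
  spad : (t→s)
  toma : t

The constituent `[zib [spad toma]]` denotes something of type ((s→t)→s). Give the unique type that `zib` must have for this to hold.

(s→((s→t)→s))

[zib [spad toma]] is required to be ((s→t)→s). [spad toma] : s cannot yield ((s→t)→s) as functor, so zib : (s→((s→t)→s)).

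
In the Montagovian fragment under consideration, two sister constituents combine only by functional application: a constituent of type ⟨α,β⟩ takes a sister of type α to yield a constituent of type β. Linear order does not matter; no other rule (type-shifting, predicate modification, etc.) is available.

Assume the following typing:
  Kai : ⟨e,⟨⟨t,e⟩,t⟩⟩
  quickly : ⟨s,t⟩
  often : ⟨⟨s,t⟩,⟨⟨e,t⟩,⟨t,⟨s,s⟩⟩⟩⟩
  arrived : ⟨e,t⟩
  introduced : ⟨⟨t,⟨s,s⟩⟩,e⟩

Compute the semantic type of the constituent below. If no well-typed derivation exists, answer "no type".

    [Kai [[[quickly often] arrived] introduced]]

[quickly often]: ⟨⟨s,t⟩,⟨⟨e,t⟩,⟨t,⟨s,s⟩⟩⟩⟩ applied to ⟨s,t⟩ yields ⟨⟨e,t⟩,⟨t,⟨s,s⟩⟩⟩.
[[quickly often] arrived]: ⟨⟨e,t⟩,⟨t,⟨s,s⟩⟩⟩ applied to ⟨e,t⟩ yields ⟨t,⟨s,s⟩⟩.
[[[quickly often] arrived] introduced]: ⟨⟨t,⟨s,s⟩⟩,e⟩ applied to ⟨t,⟨s,s⟩⟩ yields e.
[Kai [[[quickly often] arrived] introduced]]: ⟨e,⟨⟨t,e⟩,t⟩⟩ applied to e yields ⟨⟨t,e⟩,t⟩.

⟨⟨t,e⟩,t⟩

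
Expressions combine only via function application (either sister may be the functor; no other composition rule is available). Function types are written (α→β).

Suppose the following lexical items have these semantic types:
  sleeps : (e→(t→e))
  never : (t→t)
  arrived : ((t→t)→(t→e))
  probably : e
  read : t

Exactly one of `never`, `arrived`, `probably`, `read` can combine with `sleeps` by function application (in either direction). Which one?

probably

never : (t→t) — neither side's domain matches the other.
arrived : ((t→t)→(t→e)) — neither side's domain matches the other.
probably — combines: sleeps : (e→(t→e)) takes probably : e as argument, giving (t→e).
read : t — neither side's domain matches the other.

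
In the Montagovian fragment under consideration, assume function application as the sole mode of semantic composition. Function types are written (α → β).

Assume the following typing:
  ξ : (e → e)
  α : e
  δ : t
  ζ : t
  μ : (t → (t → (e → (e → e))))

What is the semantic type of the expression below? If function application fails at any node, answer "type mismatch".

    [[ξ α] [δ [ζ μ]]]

[ξ α] — ξ of type (e → e) combines with α of type e: type e.
[ζ μ] — μ of type (t → (t → (e → (e → e)))) combines with ζ of type t: type (t → (e → (e → e))).
[δ [ζ μ]] — [ζ μ] of type (t → (e → (e → e))) combines with δ of type t: type (e → (e → e)).
[[ξ α] [δ [ζ μ]]] — [δ [ζ μ]] of type (e → (e → e)) combines with [ξ α] of type e: type (e → e).

(e → e)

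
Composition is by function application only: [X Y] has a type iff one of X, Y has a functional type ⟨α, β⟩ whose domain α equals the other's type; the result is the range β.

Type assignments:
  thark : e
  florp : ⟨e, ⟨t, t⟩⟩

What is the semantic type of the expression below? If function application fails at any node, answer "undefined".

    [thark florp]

[thark florp]: ⟨e, ⟨t, t⟩⟩ applied to e yields ⟨t, t⟩.

⟨t, t⟩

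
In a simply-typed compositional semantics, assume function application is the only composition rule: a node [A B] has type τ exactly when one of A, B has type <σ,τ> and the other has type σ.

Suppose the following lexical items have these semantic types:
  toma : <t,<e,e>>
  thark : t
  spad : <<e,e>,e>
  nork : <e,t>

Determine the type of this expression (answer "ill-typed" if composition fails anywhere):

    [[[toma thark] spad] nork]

t

[toma thark]: toma is <t,<e,e>>, thark is t; result <e,e>.
[[toma thark] spad]: spad is <<e,e>,e>, [toma thark] is <e,e>; result e.
[[[toma thark] spad] nork]: nork is <e,t>, [[toma thark] spad] is e; result t.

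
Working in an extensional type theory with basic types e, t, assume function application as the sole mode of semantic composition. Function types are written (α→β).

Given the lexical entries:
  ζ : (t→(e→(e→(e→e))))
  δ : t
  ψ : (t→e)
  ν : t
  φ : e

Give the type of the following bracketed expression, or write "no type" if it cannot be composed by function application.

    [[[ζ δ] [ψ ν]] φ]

[ζ δ]: ζ is (t→(e→(e→(e→e)))), δ is t; result (e→(e→(e→e))).
[ψ ν]: ψ is (t→e), ν is t; result e.
[[ζ δ] [ψ ν]]: [ζ δ] is (e→(e→(e→e))), [ψ ν] is e; result (e→(e→e)).
[[[ζ δ] [ψ ν]] φ]: [[ζ δ] [ψ ν]] is (e→(e→e)), φ is e; result (e→e).

(e→e)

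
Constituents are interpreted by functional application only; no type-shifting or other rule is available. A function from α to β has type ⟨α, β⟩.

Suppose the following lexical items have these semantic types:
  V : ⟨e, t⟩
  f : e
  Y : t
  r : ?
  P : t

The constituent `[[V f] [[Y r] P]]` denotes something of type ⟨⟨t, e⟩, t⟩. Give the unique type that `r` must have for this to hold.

[[V f] [[Y r] P]] is required to be ⟨⟨t, e⟩, t⟩. [V f] : t cannot yield ⟨⟨t, e⟩, t⟩ as functor, so [[Y r] P] : ⟨t, ⟨⟨t, e⟩, t⟩⟩.
[[Y r] P] is required to be ⟨t, ⟨⟨t, e⟩, t⟩⟩. P : t cannot yield ⟨t, ⟨⟨t, e⟩, t⟩⟩ as functor, so [Y r] : ⟨t, ⟨t, ⟨⟨t, e⟩, t⟩⟩⟩.
[Y r] is required to be ⟨t, ⟨t, ⟨⟨t, e⟩, t⟩⟩⟩. Y : t cannot yield ⟨t, ⟨t, ⟨⟨t, e⟩, t⟩⟩⟩ as functor, so r : ⟨t, ⟨t, ⟨t, ⟨⟨t, e⟩, t⟩⟩⟩⟩.

⟨t, ⟨t, ⟨t, ⟨⟨t, e⟩, t⟩⟩⟩⟩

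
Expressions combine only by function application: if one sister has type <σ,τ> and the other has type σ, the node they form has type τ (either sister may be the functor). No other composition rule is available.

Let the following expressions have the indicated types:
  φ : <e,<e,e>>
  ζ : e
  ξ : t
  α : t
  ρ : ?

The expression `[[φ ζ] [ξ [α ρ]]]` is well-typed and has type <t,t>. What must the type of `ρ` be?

For [[φ ζ] [ξ [α ρ]]] to have type <t,t> with [φ ζ] of type <e,e>, [ξ [α ρ]] must be the function: [ξ [α ρ]] : <<e,e>,<t,t>>.
For [ξ [α ρ]] to have type <<e,e>,<t,t>> with ξ of type t, [α ρ] must be the function: [α ρ] : <t,<<e,e>,<t,t>>>.
For [α ρ] to have type <t,<<e,e>,<t,t>>> with α of type t, ρ must be the function: ρ : <t,<t,<<e,e>,<t,t>>>>.

<t,<t,<<e,e>,<t,t>>>>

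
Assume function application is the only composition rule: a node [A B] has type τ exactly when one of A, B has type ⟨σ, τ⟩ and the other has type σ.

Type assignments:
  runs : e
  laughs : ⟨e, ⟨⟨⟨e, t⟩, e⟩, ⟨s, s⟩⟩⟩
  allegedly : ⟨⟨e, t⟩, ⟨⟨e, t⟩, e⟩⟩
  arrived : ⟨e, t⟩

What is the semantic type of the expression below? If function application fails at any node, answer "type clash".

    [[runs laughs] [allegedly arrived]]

[runs laughs] — laughs of type ⟨e, ⟨⟨⟨e, t⟩, e⟩, ⟨s, s⟩⟩⟩ combines with runs of type e: type ⟨⟨⟨e, t⟩, e⟩, ⟨s, s⟩⟩.
[allegedly arrived] — allegedly of type ⟨⟨e, t⟩, ⟨⟨e, t⟩, e⟩⟩ combines with arrived of type ⟨e, t⟩: type ⟨⟨e, t⟩, e⟩.
[[runs laughs] [allegedly arrived]] — [runs laughs] of type ⟨⟨⟨e, t⟩, e⟩, ⟨s, s⟩⟩ combines with [allegedly arrived] of type ⟨⟨e, t⟩, e⟩: type ⟨s, s⟩.

⟨s, s⟩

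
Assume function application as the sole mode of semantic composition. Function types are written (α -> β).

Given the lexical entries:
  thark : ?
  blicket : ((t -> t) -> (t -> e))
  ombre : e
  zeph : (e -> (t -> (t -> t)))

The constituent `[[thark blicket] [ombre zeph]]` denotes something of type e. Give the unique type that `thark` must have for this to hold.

(((t -> t) -> (t -> e)) -> ((t -> (t -> t)) -> e))

[[thark blicket] [ombre zeph]] must have type e. The sister [ombre zeph] has type (t -> (t -> t)); that is not a function onto e, so [thark blicket] must be the functor, of type ((t -> (t -> t)) -> e).
[thark blicket] must have type ((t -> (t -> t)) -> e). The sister blicket has type ((t -> t) -> (t -> e)); that is not a function onto ((t -> (t -> t)) -> e), so thark must be the functor, of type (((t -> t) -> (t -> e)) -> ((t -> (t -> t)) -> e)).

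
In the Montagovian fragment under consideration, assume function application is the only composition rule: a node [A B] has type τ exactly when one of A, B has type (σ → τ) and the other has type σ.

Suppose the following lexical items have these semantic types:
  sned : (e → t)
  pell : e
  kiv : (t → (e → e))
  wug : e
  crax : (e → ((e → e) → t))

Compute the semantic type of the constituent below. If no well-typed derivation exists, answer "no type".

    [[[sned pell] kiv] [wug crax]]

t

At [sned pell], sned : (e → t) takes pell : e, giving t.
At [[sned pell] kiv], kiv : (t → (e → e)) takes [sned pell] : t, giving (e → e).
At [wug crax], crax : (e → ((e → e) → t)) takes wug : e, giving ((e → e) → t).
At [[[sned pell] kiv] [wug crax]], [wug crax] : ((e → e) → t) takes [[sned pell] kiv] : (e → e), giving t.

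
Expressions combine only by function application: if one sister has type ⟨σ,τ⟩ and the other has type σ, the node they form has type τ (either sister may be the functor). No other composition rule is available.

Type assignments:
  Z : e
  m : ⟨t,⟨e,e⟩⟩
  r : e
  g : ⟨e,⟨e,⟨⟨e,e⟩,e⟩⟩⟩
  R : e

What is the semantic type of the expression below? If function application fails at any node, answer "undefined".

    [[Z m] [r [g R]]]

undefined

[Z m]: e with ⟨t,⟨e,e⟩⟩ — neither is a function whose domain matches the other; composition fails here.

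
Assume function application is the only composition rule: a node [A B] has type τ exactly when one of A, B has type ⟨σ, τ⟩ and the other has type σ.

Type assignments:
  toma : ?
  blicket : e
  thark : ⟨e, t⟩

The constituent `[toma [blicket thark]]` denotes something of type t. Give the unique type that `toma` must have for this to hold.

At [toma [blicket thark]] (required: t): [blicket thark] is t, which is not a function with range t; hence toma is the functor — type ⟨t, t⟩.

⟨t, t⟩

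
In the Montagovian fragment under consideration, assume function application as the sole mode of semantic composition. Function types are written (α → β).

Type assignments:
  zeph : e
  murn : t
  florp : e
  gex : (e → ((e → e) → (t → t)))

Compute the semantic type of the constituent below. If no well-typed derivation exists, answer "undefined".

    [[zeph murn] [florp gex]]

At [zeph murn]: neither e nor t can take the other as argument; the node is ill-typed.

undefined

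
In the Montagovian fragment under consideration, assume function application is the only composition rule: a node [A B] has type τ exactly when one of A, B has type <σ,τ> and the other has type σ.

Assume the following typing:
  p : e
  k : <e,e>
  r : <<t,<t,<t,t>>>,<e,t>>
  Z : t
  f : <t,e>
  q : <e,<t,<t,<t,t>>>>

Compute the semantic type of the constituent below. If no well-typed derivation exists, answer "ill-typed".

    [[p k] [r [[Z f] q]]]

[p k] — k of type <e,e> combines with p of type e: type e.
[Z f] — f of type <t,e> combines with Z of type t: type e.
[[Z f] q] — q of type <e,<t,<t,<t,t>>>> combines with [Z f] of type e: type <t,<t,<t,t>>>.
[r [[Z f] q]] — r of type <<t,<t,<t,t>>>,<e,t>> combines with [[Z f] q] of type <t,<t,<t,t>>>: type <e,t>.
[[p k] [r [[Z f] q]]] — [r [[Z f] q]] of type <e,t> combines with [p k] of type e: type t.

t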